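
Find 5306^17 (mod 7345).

Compute successive squares:
5306^1 ≡ 5306 (mod 7345)
5306^2 ≡ 5306^2 = 28153636 ≡ 251 (mod 7345)
5306^4 ≡ 251^2 = 63001 ≡ 4241 (mod 7345)
5306^8 ≡ 4241^2 = 17986081 ≡ 5521 (mod 7345)
5306^16 ≡ 5521^2 = 30481441 ≡ 7036 (mod 7345)
5306^17 = 5306^16 · 5306^1 ≡ 7036 · 5306 (mod 7345).
7036 · 5306 = 37333016 ≡ 5726 (mod 7345).

5726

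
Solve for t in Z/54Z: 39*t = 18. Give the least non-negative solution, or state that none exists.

6

gcd(39, 54) = 3, and 3 | 18, so solutions exist.
Divide through by 3: 13*t ≡ 6 mod 18.
13⁻¹ ≡ 7 (mod 18).
t ≡ 7*6 ≡ 6 (mod 18).
The smallest non-negative solution is t = 6.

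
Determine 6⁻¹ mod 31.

Apply the Euclidean algorithm and back-substitute:
31 = 5·6 + 1
6 = 6·1 + 0
gcd(6, 31) = 1, so the inverse exists.
Bézout: 1 = 1·31 − 5·6.
So 6⁻¹ ≡ −5 ≡ 26 (mod 31).

26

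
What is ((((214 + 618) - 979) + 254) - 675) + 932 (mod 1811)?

364

214 + 618 = 832
832 - 979 = -147 ≡ 1664 (mod 1811)
1664 + 254 = 1918 ≡ 107 (mod 1811)
107 - 675 = -568 ≡ 1243 (mod 1811)
1243 + 932 = 2175 ≡ 364 (mod 1811)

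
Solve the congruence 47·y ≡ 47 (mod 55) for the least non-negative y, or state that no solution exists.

gcd(47, 55) = 1, so a unique solution mod 55 exists.
47⁻¹ ≡ 48 (mod 55).
y ≡ 48·47 ≡ 1 (mod 55).

1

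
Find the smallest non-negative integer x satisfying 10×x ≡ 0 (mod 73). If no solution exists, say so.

gcd(10, 73) = 1, so a unique solution mod 73 exists.
10⁻¹ ≡ 22 (mod 73).
x ≡ 22×0 ≡ 0 (mod 73).

0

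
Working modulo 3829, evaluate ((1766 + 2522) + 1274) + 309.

2042

1766 + 2522 = 4288 ≡ 459 (mod 3829)
459 + 1274 = 1733
1733 + 309 = 2042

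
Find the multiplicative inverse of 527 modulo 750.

713

750 = 1×527 + 223
527 = 2×223 + 81
223 = 2×81 + 61
81 = 1×61 + 20
61 = 3×20 + 1
20 = 20×1 + 0
gcd(527, 750) = 1, so the inverse exists.
Bézout: 1 = 26×750 − 37×527.
So 527⁻¹ ≡ −37 ≡ 713 (mod 750).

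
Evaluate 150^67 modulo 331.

323

150^1 ≡ 150 (mod 331)
150^2 ≡ 150^2 = 22500 ≡ 323 (mod 331)
150^4 ≡ 323^2 = 104329 ≡ 64 (mod 331)
150^8 ≡ 64^2 = 4096 ≡ 124 (mod 331)
150^16 ≡ 124^2 = 15376 ≡ 150 (mod 331)
150^32 ≡ 150^2 = 22500 ≡ 323 (mod 331)
150^64 ≡ 323^2 = 104329 ≡ 64 (mod 331)
150^67 = 150^64 × 150^2 × 150^1 ≡ 64 × 323 × 150 (mod 331).
Accumulate the product:
64 × 323 = 20672 ≡ 150
150 × 150 = 22500 ≡ 323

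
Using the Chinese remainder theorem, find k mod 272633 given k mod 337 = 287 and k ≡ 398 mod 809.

96669

337⁻¹ mod 809: 337*797 ≡ 1 (mod 809), so 337⁻¹ ≡ 797.
k = 287 + 337*((398 − 287)*797 mod 809) = 287 + 337*286 = 96669.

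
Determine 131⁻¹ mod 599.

567

By the extended Euclidean algorithm:
599 = 4×131 + 75
131 = 1×75 + 56
75 = 1×56 + 19
56 = 2×19 + 18
19 = 1×18 + 1
18 = 18×1 + 0
gcd(131, 599) = 1, so the inverse exists.
Bézout: 1 = 7×599 − 32×131.
So 131⁻¹ ≡ −32 ≡ 567 (mod 599).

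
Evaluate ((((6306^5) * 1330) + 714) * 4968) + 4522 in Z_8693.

(6306)^5 ≡ 4630 (mod 8693)
4630 * 1330 = 6157900 ≡ 3256 (mod 8693)
3256 + 714 = 3970
3970 * 4968 = 19722960 ≡ 7236 (mod 8693)
7236 + 4522 = 11758 ≡ 3065 (mod 8693)

3065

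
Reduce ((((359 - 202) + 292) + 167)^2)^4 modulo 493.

359 - 202 = 157
157 + 292 = 449
449 + 167 = 616 ≡ 123 (mod 493)
(123)^2 ≡ 339 (mod 493)
(339)^4 ≡ 239 (mod 493)

239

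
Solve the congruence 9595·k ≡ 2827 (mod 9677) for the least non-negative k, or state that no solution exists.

gcd(9595, 9677) = 1, so a unique solution mod 9677 exists.
9595⁻¹ ≡ 118 (mod 9677).
k ≡ 118·2827 ≡ 4568 (mod 9677).

4568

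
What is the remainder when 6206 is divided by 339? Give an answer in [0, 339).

104

6206 = 18·339 + 104, so 6206 ≡ 104 (mod 339).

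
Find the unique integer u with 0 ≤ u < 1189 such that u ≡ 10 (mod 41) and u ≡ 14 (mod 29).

41⁻¹ mod 29: 41·17 ≡ 1 (mod 29), so 41⁻¹ ≡ 17.
u = 10 + 41·((14 − 10)·17 mod 29) = 10 + 41·10 = 420.
Check: 420 mod 41 = 10, 420 mod 29 = 14. ✓

420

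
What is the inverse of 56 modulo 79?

24

By the extended Euclidean algorithm:
79 = 1·56 + 23
56 = 2·23 + 10
23 = 2·10 + 3
10 = 3·3 + 1
3 = 3·1 + 0
gcd(56, 79) = 1, so the inverse exists.
Bézout: 1 = −17·79 + 24·56.
So 56⁻¹ ≡ 24 (mod 79).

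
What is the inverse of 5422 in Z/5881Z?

205

Apply the Euclidean algorithm and back-substitute:
5881 = 1×5422 + 459
5422 = 11×459 + 373
459 = 1×373 + 86
373 = 4×86 + 29
86 = 2×29 + 28
29 = 1×28 + 1
28 = 28×1 + 0
gcd(5422, 5881) = 1, so the inverse exists.
Bézout: 1 = −189×5881 + 205×5422.
So 5422⁻¹ ≡ 205 (mod 5881).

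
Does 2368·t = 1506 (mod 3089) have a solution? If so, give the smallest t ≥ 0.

gcd(2368, 3089) = 1, so a unique solution mod 3089 exists.
2368⁻¹ ≡ 437 (mod 3089).
t ≡ 437·1506 ≡ 165 (mod 3089).

165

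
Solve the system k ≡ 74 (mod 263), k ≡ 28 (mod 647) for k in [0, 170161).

263⁻¹ mod 647: 263×524 ≡ 1 (mod 647), so 263⁻¹ ≡ 524.
k = 74 + 263×((28 − 74)×524 mod 647) = 74 + 263×482 = 126840.
Check: 126840 mod 263 = 74, 126840 mod 647 = 28. ✓

126840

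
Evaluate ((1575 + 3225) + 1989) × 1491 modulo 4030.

3069

1575 + 3225 = 4800 ≡ 770 (mod 4030)
770 + 1989 = 2759
2759 × 1491 = 4113669 ≡ 3069 (mod 4030)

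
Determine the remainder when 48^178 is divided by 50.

178 in binary is 10110010, i.e. 178 = 128 + 32 + 16 + 2.
48^1 ≡ 48 (mod 50)
48^2 ≡ 48^2 = 2304 ≡ 4 (mod 50)
48^4 ≡ 4^2 = 16 (mod 50)
48^8 ≡ 16^2 = 256 ≡ 6 (mod 50)
48^16 ≡ 6^2 = 36 (mod 50)
48^32 ≡ 36^2 = 1296 ≡ 46 (mod 50)
48^64 ≡ 46^2 = 2116 ≡ 16 (mod 50)
48^128 ≡ 16^2 = 256 ≡ 6 (mod 50)
48^178 = 48^128 × 48^32 × 48^16 × 48^2 ≡ 6 × 46 × 36 × 4 (mod 50).
Accumulate the product:
6 × 46 = 276 ≡ 26
26 × 36 = 936 ≡ 36
36 × 4 = 144 ≡ 44

44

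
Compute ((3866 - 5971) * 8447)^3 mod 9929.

3866 - 5971 = -2105 ≡ 7824 (mod 9929)
7824 * 8447 = 66089328 ≡ 1904 (mod 9929)
(1904)^3 ≡ 8760 (mod 9929)

8760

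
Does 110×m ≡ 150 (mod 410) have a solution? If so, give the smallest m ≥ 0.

20

gcd(110, 410) = 10, and 10 | 150, so solutions exist.
Divide through by 10: 11×m ≡ 15 (mod 41).
11⁻¹ ≡ 15 (mod 41).
m ≡ 15×15 ≡ 20 (mod 41).
The smallest non-negative solution is m = 20.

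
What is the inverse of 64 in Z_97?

47

By the extended Euclidean algorithm:
97 = 1·64 + 33
64 = 1·33 + 31
33 = 1·31 + 2
31 = 15·2 + 1
2 = 2·1 + 0
gcd(64, 97) = 1, so the inverse exists.
Back-substitute for 1:
1 = 1·31 − 15·2
  = −15·33 + 16·31
  = 16·64 − 31·33
  = −31·97 + 47·64
So 64⁻¹ ≡ 47 (mod 97).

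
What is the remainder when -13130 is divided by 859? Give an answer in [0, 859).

614

-13130 = -16×859 + 614, so -13130 ≡ 614 (mod 859).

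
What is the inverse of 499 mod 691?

673

691 = 1·499 + 192
499 = 2·192 + 115
192 = 1·115 + 77
115 = 1·77 + 38
77 = 2·38 + 1
38 = 38·1 + 0
gcd(499, 691) = 1, so the inverse exists.
Back-substitute for 1:
1 = 1·77 − 2·38
  = −2·115 + 3·77
  = 3·192 − 5·115
  = −5·499 + 13·192
  = 13·691 − 18·499
So 499⁻¹ ≡ −18 ≡ 673 (mod 691).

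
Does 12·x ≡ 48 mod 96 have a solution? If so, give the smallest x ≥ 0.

4

gcd(12, 96) = 12, and 12 | 48, so solutions exist.
Divide through by 12: 1·x ≡ 4 (mod 8).
1⁻¹ ≡ 1 (mod 8).
x ≡ 1·4 ≡ 4 (mod 8).
The smallest non-negative solution is x = 4.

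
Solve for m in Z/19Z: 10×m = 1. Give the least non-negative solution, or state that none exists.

gcd(10, 19) = 1, so a unique solution mod 19 exists.
10⁻¹ ≡ 2 (mod 19).
m ≡ 2×1 ≡ 2 (mod 19).

2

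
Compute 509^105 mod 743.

By square-and-multiply:
105 in binary is 1101001, i.e. 105 = 64 + 32 + 8 + 1.
509^1 ≡ 509 (mod 743)
509^2 ≡ 509^2 = 259081 ≡ 517 (mod 743)
509^4 ≡ 517^2 = 267289 ≡ 552 (mod 743)
509^8 ≡ 552^2 = 304704 ≡ 74 (mod 743)
509^16 ≡ 74^2 = 5476 ≡ 275 (mod 743)
509^32 ≡ 275^2 = 75625 ≡ 582 (mod 743)
509^64 ≡ 582^2 = 338724 ≡ 659 (mod 743)
509^105 = 509^64 × 509^32 × 509^8 × 509^1 ≡ 659 × 582 × 74 × 509 (mod 743).
Accumulate the product:
659 × 582 = 383538 ≡ 150
150 × 74 = 11100 ≡ 698
698 × 509 = 355282 ≡ 128

128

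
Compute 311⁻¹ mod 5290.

By the extended Euclidean algorithm:
5290 = 17×311 + 3
311 = 103×3 + 2
3 = 1×2 + 1
2 = 2×1 + 0
gcd(311, 5290) = 1, so the inverse exists.
Back-substitute for 1:
1 = 1×3 − 1×2
  = −1×311 + 104×3
  = 104×5290 − 1769×311
So 311⁻¹ ≡ −1769 ≡ 3521 (mod 5290).

3521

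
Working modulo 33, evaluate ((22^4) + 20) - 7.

(22)^4 ≡ 22 (mod 33)
22 + 20 = 42 ≡ 9 (mod 33)
9 - 7 = 2

2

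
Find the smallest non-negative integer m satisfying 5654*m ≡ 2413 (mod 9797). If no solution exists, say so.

gcd(5654, 9797) = 1, so a unique solution mod 9797 exists.
5654⁻¹ ≡ 4999 (mod 9797).
m ≡ 4999*2413 ≡ 2480 (mod 9797).

2480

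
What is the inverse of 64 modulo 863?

445

863 = 13×64 + 31
64 = 2×31 + 2
31 = 15×2 + 1
2 = 2×1 + 0
gcd(64, 863) = 1, so the inverse exists.
Back-substitute for 1:
1 = 1×31 − 15×2
  = −15×64 + 31×31
  = 31×863 − 418×64
So 64⁻¹ ≡ −418 ≡ 445 (mod 863).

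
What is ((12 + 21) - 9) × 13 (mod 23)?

13

12 + 21 = 33 ≡ 10 (mod 23)
10 - 9 = 1
1 × 13 = 13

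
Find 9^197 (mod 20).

By square-and-multiply:
197 in binary is 11000101, i.e. 197 = 128 + 64 + 4 + 1.
9^1 ≡ 9 (mod 20)
9^2 ≡ 9^2 = 81 ≡ 1 (mod 20)
9^4 ≡ 1^2 = 1 (mod 20)
9^8 ≡ 1^2 = 1 (mod 20)
9^16 ≡ 1^2 = 1 (mod 20)
9^32 ≡ 1^2 = 1 (mod 20)
9^64 ≡ 1^2 = 1 (mod 20)
9^128 ≡ 1^2 = 1 (mod 20)
9^197 = 9^128 * 9^64 * 9^4 * 9^1 ≡ 1 * 1 * 1 * 9 (mod 20).
Accumulate the product:
1 * 1 = 1
1 * 1 = 1
1 * 9 = 9

9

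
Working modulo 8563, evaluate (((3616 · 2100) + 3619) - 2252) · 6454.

8263

3616 · 2100 = 7593600 ≡ 6782 (mod 8563)
6782 + 3619 = 10401 ≡ 1838 (mod 8563)
1838 - 2252 = -414 ≡ 8149 (mod 8563)
8149 · 6454 = 52593646 ≡ 8263 (mod 8563)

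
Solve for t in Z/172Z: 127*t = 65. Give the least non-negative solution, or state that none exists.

gcd(127, 172) = 1, so a unique solution mod 172 exists.
127⁻¹ ≡ 107 (mod 172).
t ≡ 107*65 ≡ 75 (mod 172).

75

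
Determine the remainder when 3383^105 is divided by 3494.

Using repeated squaring:
3383^1 ≡ 3383 (mod 3494)
3383^2 ≡ 3383^2 = 11444689 ≡ 1839 (mod 3494)
3383^4 ≡ 1839^2 = 3381921 ≡ 3223 (mod 3494)
3383^8 ≡ 3223^2 = 10387729 ≡ 67 (mod 3494)
3383^16 ≡ 67^2 = 4489 ≡ 995 (mod 3494)
3383^32 ≡ 995^2 = 990025 ≡ 1223 (mod 3494)
3383^64 ≡ 1223^2 = 1495729 ≡ 297 (mod 3494)
3383^105 = 3383^64 · 3383^32 · 3383^8 · 3383^1 ≡ 297 · 1223 · 67 · 3383 (mod 3494).
Accumulate the product:
297 · 1223 = 363231 ≡ 3349
3349 · 67 = 224383 ≡ 767
767 · 3383 = 2594761 ≡ 2213

2213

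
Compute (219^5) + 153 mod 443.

(219)^5 ≡ 110 (mod 443)
110 + 153 = 263

263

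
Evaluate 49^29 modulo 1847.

Using repeated squaring:
29 in binary is 11101, i.e. 29 = 16 + 8 + 4 + 1.
49^1 ≡ 49 (mod 1847)
49^2 ≡ 49^2 = 2401 ≡ 554 (mod 1847)
49^4 ≡ 554^2 = 306916 ≡ 314 (mod 1847)
49^8 ≡ 314^2 = 98596 ≡ 705 (mod 1847)
49^16 ≡ 705^2 = 497025 ≡ 182 (mod 1847)
49^29 = 49^16 * 49^8 * 49^4 * 49^1 ≡ 182 * 705 * 314 * 49 (mod 1847).
Accumulate the product:
182 * 705 = 128310 ≡ 867
867 * 314 = 272238 ≡ 729
729 * 49 = 35721 ≡ 628

628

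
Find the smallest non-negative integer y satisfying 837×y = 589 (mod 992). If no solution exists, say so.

gcd(837, 992) = 31, and 31 | 589, so solutions exist.
Divide through by 31: 27×y mod 32 = 19.
27⁻¹ ≡ 19 (mod 32).
y ≡ 19×19 ≡ 9 (mod 32).
The smallest non-negative solution is y = 9.

9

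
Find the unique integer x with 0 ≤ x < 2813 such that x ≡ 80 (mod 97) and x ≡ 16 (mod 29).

1147

97⁻¹ mod 29: 97*3 ≡ 1 (mod 29), so 97⁻¹ ≡ 3.
x = 80 + 97*((16 − 80)*3 mod 29) = 80 + 97*11 = 1147.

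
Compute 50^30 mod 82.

40

30 in binary is 11110, i.e. 30 = 16 + 8 + 4 + 2.
50^1 ≡ 50 (mod 82)
50^2 ≡ 50^2 = 2500 ≡ 40 (mod 82)
50^4 ≡ 40^2 = 1600 ≡ 42 (mod 82)
50^8 ≡ 42^2 = 1764 ≡ 42 (mod 82)
50^16 ≡ 42^2 = 1764 ≡ 42 (mod 82)
50^30 = 50^16 * 50^8 * 50^4 * 50^2 ≡ 42 * 42 * 42 * 40 (mod 82).
Accumulate the product:
42 * 42 = 1764 ≡ 42
42 * 42 = 1764 ≡ 42
42 * 40 = 1680 ≡ 40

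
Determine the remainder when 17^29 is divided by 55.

Compute successive squares:
29 in binary is 11101, i.e. 29 = 16 + 8 + 4 + 1.
17^1 ≡ 17 (mod 55)
17^2 ≡ 17^2 = 289 ≡ 14 (mod 55)
17^4 ≡ 14^2 = 196 ≡ 31 (mod 55)
17^8 ≡ 31^2 = 961 ≡ 26 (mod 55)
17^16 ≡ 26^2 = 676 ≡ 16 (mod 55)
17^29 = 17^16 · 17^8 · 17^4 · 17^1 ≡ 16 · 26 · 31 · 17 (mod 55).
Accumulate the product:
16 · 26 = 416 ≡ 31
31 · 31 = 961 ≡ 26
26 · 17 = 442 ≡ 2

2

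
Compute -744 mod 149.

1

-744 = -5×149 + 1, so -744 ≡ 1 (mod 149).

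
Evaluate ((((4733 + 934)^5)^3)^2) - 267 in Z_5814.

4733 + 934 = 5667
(5667)^5 ≡ 5481 (mod 5814)
(5481)^3 ≡ 4491 (mod 5814)
(4491)^2 ≡ 315 (mod 5814)
315 - 267 = 48

48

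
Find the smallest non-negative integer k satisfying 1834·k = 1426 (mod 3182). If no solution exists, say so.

785

gcd(1834, 3182) = 2, and 2 | 1426, so solutions exist.
Divide through by 2: 917·k ≡ 713 (mod 1591).
917⁻¹ ≡ 1244 (mod 1591).
k ≡ 1244·713 ≡ 785 (mod 1591).
The smallest non-negative solution is k = 785.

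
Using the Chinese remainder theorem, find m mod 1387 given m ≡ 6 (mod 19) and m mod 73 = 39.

842

19⁻¹ mod 73: 19*50 ≡ 1 (mod 73), so 19⁻¹ ≡ 50.
m = 6 + 19*((39 − 6)*50 mod 73) = 6 + 19*44 = 842.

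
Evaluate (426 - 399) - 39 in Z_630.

618

426 - 399 = 27
27 - 39 = -12 ≡ 618 (mod 630)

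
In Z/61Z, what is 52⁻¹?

27

By the extended Euclidean algorithm:
61 = 1×52 + 9
52 = 5×9 + 7
9 = 1×7 + 2
7 = 3×2 + 1
2 = 2×1 + 0
gcd(52, 61) = 1, so the inverse exists.
Bézout: 1 = −23×61 + 27×52.
So 52⁻¹ ≡ 27 (mod 61).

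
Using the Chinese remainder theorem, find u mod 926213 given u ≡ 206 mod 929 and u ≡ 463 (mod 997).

609630

929⁻¹ mod 997: 929*953 ≡ 1 (mod 997), so 929⁻¹ ≡ 953.
u = 206 + 929*((463 − 206)*953 mod 997) = 206 + 929*656 = 609630.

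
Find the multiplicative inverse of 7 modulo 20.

3

Run the extended Euclidean algorithm:
20 = 2×7 + 6
7 = 1×6 + 1
6 = 6×1 + 0
gcd(7, 20) = 1, so the inverse exists.
Back-substitute for 1:
1 = 1×7 − 1×6
  = −1×20 + 3×7
So 7⁻¹ ≡ 3 (mod 20).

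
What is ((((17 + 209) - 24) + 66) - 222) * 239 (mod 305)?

17 + 209 = 226
226 - 24 = 202
202 + 66 = 268
268 - 222 = 46
46 * 239 = 10994 ≡ 14 (mod 305)

14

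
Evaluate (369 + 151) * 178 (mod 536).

368

369 + 151 = 520
520 * 178 = 92560 ≡ 368 (mod 536)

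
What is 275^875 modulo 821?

764

875 in binary is 1101101011, i.e. 875 = 512 + 256 + 64 + 32 + 8 + 2 + 1.
275^1 ≡ 275 (mod 821)
275^2 ≡ 275^2 = 75625 ≡ 93 (mod 821)
275^4 ≡ 93^2 = 8649 ≡ 439 (mod 821)
275^8 ≡ 439^2 = 192721 ≡ 607 (mod 821)
275^16 ≡ 607^2 = 368449 ≡ 641 (mod 821)
275^32 ≡ 641^2 = 410881 ≡ 381 (mod 821)
275^64 ≡ 381^2 = 145161 ≡ 665 (mod 821)
275^128 ≡ 665^2 = 442225 ≡ 527 (mod 821)
275^256 ≡ 527^2 = 277729 ≡ 231 (mod 821)
275^512 ≡ 231^2 = 53361 ≡ 817 (mod 821)
275^875 = 275^512 * 275^256 * 275^64 * 275^32 * 275^8 * 275^2 * 275^1 ≡ 817 * 231 * 665 * 381 * 607 * 93 * 275 (mod 821).
Accumulate the product:
817 * 231 = 188727 ≡ 718
718 * 665 = 477470 ≡ 469
469 * 381 = 178689 ≡ 532
532 * 607 = 322924 ≡ 271
271 * 93 = 25203 ≡ 573
573 * 275 = 157575 ≡ 764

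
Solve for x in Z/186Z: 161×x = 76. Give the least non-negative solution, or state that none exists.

116

gcd(161, 186) = 1, so a unique solution mod 186 exists.
161⁻¹ ≡ 119 (mod 186).
x ≡ 119×76 ≡ 116 (mod 186).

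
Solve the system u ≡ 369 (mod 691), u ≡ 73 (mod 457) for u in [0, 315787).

691⁻¹ mod 457: 691·291 ≡ 1 (mod 457), so 691⁻¹ ≡ 291.
u = 369 + 691·((73 − 369)·291 mod 457) = 369 + 691·237 = 164136.
Check: 164136 mod 691 = 369, 164136 mod 457 = 73. ✓

164136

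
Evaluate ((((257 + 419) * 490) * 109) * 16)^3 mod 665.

315

257 + 419 = 676 ≡ 11 (mod 665)
11 * 490 = 5390 ≡ 70 (mod 665)
70 * 109 = 7630 ≡ 315 (mod 665)
315 * 16 = 5040 ≡ 385 (mod 665)
(385)^3 ≡ 315 (mod 665)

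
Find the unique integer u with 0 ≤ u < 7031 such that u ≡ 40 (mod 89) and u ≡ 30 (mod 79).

89⁻¹ mod 79: 89·8 ≡ 1 (mod 79), so 89⁻¹ ≡ 8.
u = 40 + 89·((30 − 40)·8 mod 79) = 40 + 89·78 = 6982.

6982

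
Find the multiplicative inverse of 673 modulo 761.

147

Run the extended Euclidean algorithm:
761 = 1×673 + 88
673 = 7×88 + 57
88 = 1×57 + 31
57 = 1×31 + 26
31 = 1×26 + 5
26 = 5×5 + 1
5 = 5×1 + 0
gcd(673, 761) = 1, so the inverse exists.
Back-substitute for 1:
1 = 1×26 − 5×5
  = −5×31 + 6×26
  = 6×57 − 11×31
  = −11×88 + 17×57
  = 17×673 − 130×88
  = −130×761 + 147×673
So 673⁻¹ ≡ 147 (mod 761).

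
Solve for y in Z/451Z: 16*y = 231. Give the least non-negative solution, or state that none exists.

99

gcd(16, 451) = 1, so a unique solution mod 451 exists.
16⁻¹ ≡ 141 (mod 451).
y ≡ 141*231 ≡ 99 (mod 451).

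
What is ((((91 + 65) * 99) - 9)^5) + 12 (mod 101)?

91 + 65 = 156 ≡ 55 (mod 101)
55 * 99 = 5445 ≡ 92 (mod 101)
92 - 9 = 83
(83)^5 ≡ 41 (mod 101)
41 + 12 = 53

53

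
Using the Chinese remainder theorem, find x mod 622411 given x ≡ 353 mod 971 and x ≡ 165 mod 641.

505273

971⁻¹ mod 641: 971·270 ≡ 1 (mod 641), so 971⁻¹ ≡ 270.
x = 353 + 971·((165 − 353)·270 mod 641) = 353 + 971·520 = 505273.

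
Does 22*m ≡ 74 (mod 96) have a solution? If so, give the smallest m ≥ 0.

gcd(22, 96) = 2, and 2 | 74, so solutions exist.
Divide through by 2: 11*m ≡ 37 mod 48.
11⁻¹ ≡ 35 (mod 48).
m ≡ 35*37 ≡ 47 (mod 48).
The smallest non-negative solution is m = 47.

47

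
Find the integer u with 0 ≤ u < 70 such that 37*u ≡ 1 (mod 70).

53

Run the extended Euclidean algorithm:
70 = 1·37 + 33
37 = 1·33 + 4
33 = 8·4 + 1
4 = 4·1 + 0
gcd(37, 70) = 1, so the inverse exists.
Back-substitute for 1:
1 = 1·33 − 8·4
  = −8·37 + 9·33
  = 9·70 − 17·37
So 37⁻¹ ≡ −17 ≡ 53 (mod 70).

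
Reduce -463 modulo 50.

-463 = -10*50 + 37, so -463 ≡ 37 (mod 50).

37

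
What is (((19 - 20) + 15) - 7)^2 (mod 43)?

6

19 - 20 = -1 ≡ 42 (mod 43)
42 + 15 = 57 ≡ 14 (mod 43)
14 - 7 = 7
(7)^2 ≡ 6 (mod 43)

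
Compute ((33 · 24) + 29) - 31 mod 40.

30

33 · 24 = 792 ≡ 32 (mod 40)
32 + 29 = 61 ≡ 21 (mod 40)
21 - 31 = -10 ≡ 30 (mod 40)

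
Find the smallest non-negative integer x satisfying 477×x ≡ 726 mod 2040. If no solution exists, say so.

gcd(477, 2040) = 3, and 3 | 726, so solutions exist.
Divide through by 3: 159×x ≡ 242 (mod 680).
159⁻¹ ≡ 479 (mod 680).
x ≡ 479×242 ≡ 318 (mod 680).
The smallest non-negative solution is x = 318.

318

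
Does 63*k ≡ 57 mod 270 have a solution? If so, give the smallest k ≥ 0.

no solution

gcd(63, 270) = 9, and 9 does not divide 57.
So the congruence has no solution.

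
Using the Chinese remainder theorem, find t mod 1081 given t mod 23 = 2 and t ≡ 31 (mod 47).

830

23⁻¹ mod 47: 23×45 ≡ 1 (mod 47), so 23⁻¹ ≡ 45.
t = 2 + 23×((31 − 2)×45 mod 47) = 2 + 23×36 = 830.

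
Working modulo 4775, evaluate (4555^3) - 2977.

(4555)^3 ≡ 250 (mod 4775)
250 - 2977 = -2727 ≡ 2048 (mod 4775)

2048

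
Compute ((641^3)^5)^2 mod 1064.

(641)^3 ≡ 673 (mod 1064)
(673)^5 ≡ 449 (mod 1064)
(449)^2 ≡ 505 (mod 1064)

505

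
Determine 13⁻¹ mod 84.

13

84 = 6×13 + 6
13 = 2×6 + 1
6 = 6×1 + 0
gcd(13, 84) = 1, so the inverse exists.
Back-substitute for 1:
1 = 1×13 − 2×6
  = −2×84 + 13×13
So 13⁻¹ ≡ 13 (mod 84).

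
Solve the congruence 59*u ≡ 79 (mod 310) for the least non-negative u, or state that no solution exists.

201

gcd(59, 310) = 1, so a unique solution mod 310 exists.
59⁻¹ ≡ 289 (mod 310).
u ≡ 289*79 ≡ 201 (mod 310).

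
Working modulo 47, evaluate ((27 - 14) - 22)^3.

27 - 14 = 13
13 - 22 = -9 ≡ 38 (mod 47)
(38)^3 ≡ 23 (mod 47)

23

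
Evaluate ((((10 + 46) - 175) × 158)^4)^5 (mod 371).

280

10 + 46 = 56
56 - 175 = -119 ≡ 252 (mod 371)
252 × 158 = 39816 ≡ 119 (mod 371)
(119)^4 ≡ 259 (mod 371)
(259)^5 ≡ 280 (mod 371)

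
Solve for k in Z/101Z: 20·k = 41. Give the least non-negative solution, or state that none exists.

98

gcd(20, 101) = 1, so a unique solution mod 101 exists.
20⁻¹ ≡ 96 (mod 101).
k ≡ 96·41 ≡ 98 (mod 101).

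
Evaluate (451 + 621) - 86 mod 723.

263

451 + 621 = 1072 ≡ 349 (mod 723)
349 - 86 = 263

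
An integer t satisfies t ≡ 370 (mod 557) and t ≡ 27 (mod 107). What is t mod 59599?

557⁻¹ mod 107: 557·73 ≡ 1 (mod 107), so 557⁻¹ ≡ 73.
t = 370 + 557·((27 − 370)·73 mod 107) = 370 + 557·106 = 59412.

59412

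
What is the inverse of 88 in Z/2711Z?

Apply the Euclidean algorithm and back-substitute:
2711 = 30·88 + 71
88 = 1·71 + 17
71 = 4·17 + 3
17 = 5·3 + 2
3 = 1·2 + 1
2 = 2·1 + 0
gcd(88, 2711) = 1, so the inverse exists.
Bézout: 1 = 31·2711 − 955·88.
So 88⁻¹ ≡ −955 ≡ 1756 (mod 2711).

1756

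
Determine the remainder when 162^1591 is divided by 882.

Compute successive squares:
162^1 ≡ 162 (mod 882)
162^2 ≡ 162^2 = 26244 ≡ 666 (mod 882)
162^4 ≡ 666^2 = 443556 ≡ 792 (mod 882)
162^8 ≡ 792^2 = 627264 ≡ 162 (mod 882)
162^16 ≡ 162^2 = 26244 ≡ 666 (mod 882)
162^32 ≡ 666^2 = 443556 ≡ 792 (mod 882)
162^64 ≡ 792^2 = 627264 ≡ 162 (mod 882)
162^128 ≡ 162^2 = 26244 ≡ 666 (mod 882)
162^256 ≡ 666^2 = 443556 ≡ 792 (mod 882)
162^512 ≡ 792^2 = 627264 ≡ 162 (mod 882)
162^1024 ≡ 162^2 = 26244 ≡ 666 (mod 882)
162^1591 = 162^1024 * 162^512 * 162^32 * 162^16 * 162^4 * 162^2 * 162^1 ≡ 666 * 162 * 792 * 666 * 792 * 666 * 162 (mod 882).
Accumulate the product:
666 * 162 = 107892 ≡ 288
288 * 792 = 228096 ≡ 540
540 * 666 = 359640 ≡ 666
666 * 792 = 527472 ≡ 36
36 * 666 = 23976 ≡ 162
162 * 162 = 26244 ≡ 666

666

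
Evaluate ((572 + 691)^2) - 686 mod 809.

572 + 691 = 1263 ≡ 454 (mod 809)
(454)^2 ≡ 630 (mod 809)
630 - 686 = -56 ≡ 753 (mod 809)

753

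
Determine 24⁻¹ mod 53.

Apply the Euclidean algorithm and back-substitute:
53 = 2·24 + 5
24 = 4·5 + 4
5 = 1·4 + 1
4 = 4·1 + 0
gcd(24, 53) = 1, so the inverse exists.
Back-substitute for 1:
1 = 1·5 − 1·4
  = −1·24 + 5·5
  = 5·53 − 11·24
So 24⁻¹ ≡ −11 ≡ 42 (mod 53).

42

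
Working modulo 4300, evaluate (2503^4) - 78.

(2503)^4 ≡ 3981 (mod 4300)
3981 - 78 = 3903

3903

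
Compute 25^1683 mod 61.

1683 in binary is 11010010011, i.e. 1683 = 1024 + 512 + 128 + 16 + 2 + 1.
25^1 ≡ 25 (mod 61)
25^2 ≡ 25^2 = 625 ≡ 15 (mod 61)
25^4 ≡ 15^2 = 225 ≡ 42 (mod 61)
25^8 ≡ 42^2 = 1764 ≡ 56 (mod 61)
25^16 ≡ 56^2 = 3136 ≡ 25 (mod 61)
25^32 ≡ 25^2 = 625 ≡ 15 (mod 61)
25^64 ≡ 15^2 = 225 ≡ 42 (mod 61)
25^128 ≡ 42^2 = 1764 ≡ 56 (mod 61)
25^256 ≡ 56^2 = 3136 ≡ 25 (mod 61)
25^512 ≡ 25^2 = 625 ≡ 15 (mod 61)
25^1024 ≡ 15^2 = 225 ≡ 42 (mod 61)
25^1683 = 25^1024 * 25^512 * 25^128 * 25^16 * 25^2 * 25^1 ≡ 42 * 15 * 56 * 25 * 15 * 25 (mod 61).
Accumulate the product:
42 * 15 = 630 ≡ 20
20 * 56 = 1120 ≡ 22
22 * 25 = 550 ≡ 1
1 * 15 = 15
15 * 25 = 375 ≡ 9

9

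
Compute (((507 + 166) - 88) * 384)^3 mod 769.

507 + 166 = 673
673 - 88 = 585
585 * 384 = 224640 ≡ 92 (mod 769)
(92)^3 ≡ 460 (mod 769)

460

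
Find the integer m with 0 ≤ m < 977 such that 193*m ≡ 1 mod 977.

977 = 5×193 + 12
193 = 16×12 + 1
12 = 12×1 + 0
gcd(193, 977) = 1, so the inverse exists.
Back-substitute for 1:
1 = 1×193 − 16×12
  = −16×977 + 81×193
So 193⁻¹ ≡ 81 (mod 977).

81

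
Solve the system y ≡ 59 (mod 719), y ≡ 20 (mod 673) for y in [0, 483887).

719⁻¹ mod 673: 719·278 ≡ 1 (mod 673), so 719⁻¹ ≡ 278.
y = 59 + 719·((20 − 59)·278 mod 673) = 59 + 719·599 = 430740.

430740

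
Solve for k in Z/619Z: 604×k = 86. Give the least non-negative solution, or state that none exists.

gcd(604, 619) = 1, so a unique solution mod 619 exists.
604⁻¹ ≡ 165 (mod 619).
k ≡ 165×86 ≡ 572 (mod 619).

572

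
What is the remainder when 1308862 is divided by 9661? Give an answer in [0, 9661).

1308862 = 135×9661 + 4627, so 1308862 ≡ 4627 (mod 9661).

4627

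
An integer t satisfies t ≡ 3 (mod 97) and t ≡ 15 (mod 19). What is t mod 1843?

585

97⁻¹ mod 19: 97×10 ≡ 1 (mod 19), so 97⁻¹ ≡ 10.
t = 3 + 97×((15 − 3)×10 mod 19) = 3 + 97×6 = 585.
Check: 585 mod 97 = 3, 585 mod 19 = 15. ✓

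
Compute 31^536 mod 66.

Using repeated squaring:
536 in binary is 1000011000, i.e. 536 = 512 + 16 + 8.
31^1 ≡ 31 (mod 66)
31^2 ≡ 31^2 = 961 ≡ 37 (mod 66)
31^4 ≡ 37^2 = 1369 ≡ 49 (mod 66)
31^8 ≡ 49^2 = 2401 ≡ 25 (mod 66)
31^16 ≡ 25^2 = 625 ≡ 31 (mod 66)
31^32 ≡ 31^2 = 961 ≡ 37 (mod 66)
31^64 ≡ 37^2 = 1369 ≡ 49 (mod 66)
31^128 ≡ 49^2 = 2401 ≡ 25 (mod 66)
31^256 ≡ 25^2 = 625 ≡ 31 (mod 66)
31^512 ≡ 31^2 = 961 ≡ 37 (mod 66)
31^536 = 31^512 × 31^16 × 31^8 ≡ 37 × 31 × 25 (mod 66).
Accumulate the product:
37 × 31 = 1147 ≡ 25
25 × 25 = 625 ≡ 31

31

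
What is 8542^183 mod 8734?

5188

Compute successive squares:
183 in binary is 10110111, i.e. 183 = 128 + 32 + 16 + 4 + 2 + 1.
8542^1 ≡ 8542 (mod 8734)
8542^2 ≡ 8542^2 = 72965764 ≡ 1928 (mod 8734)
8542^4 ≡ 1928^2 = 3717184 ≡ 5234 (mod 8734)
8542^8 ≡ 5234^2 = 27394756 ≡ 4932 (mod 8734)
8542^16 ≡ 4932^2 = 24324624 ≡ 434 (mod 8734)
8542^32 ≡ 434^2 = 188356 ≡ 4942 (mod 8734)
8542^64 ≡ 4942^2 = 24423364 ≡ 3100 (mod 8734)
8542^128 ≡ 3100^2 = 9610000 ≡ 2600 (mod 8734)
8542^183 = 8542^128 · 8542^32 · 8542^16 · 8542^4 · 8542^2 · 8542^1 ≡ 2600 · 4942 · 434 · 5234 · 1928 · 8542 (mod 8734).
Accumulate the product:
2600 · 4942 = 12849200 ≡ 1486
1486 · 434 = 644924 ≡ 7342
7342 · 5234 = 38428028 ≡ 7162
7162 · 1928 = 13808336 ≡ 8616
8616 · 8542 = 73597872 ≡ 5188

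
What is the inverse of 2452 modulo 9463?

8695

Apply the Euclidean algorithm and back-substitute:
9463 = 3*2452 + 2107
2452 = 1*2107 + 345
2107 = 6*345 + 37
345 = 9*37 + 12
37 = 3*12 + 1
12 = 12*1 + 0
gcd(2452, 9463) = 1, so the inverse exists.
Back-substitute for 1:
1 = 1*37 − 3*12
  = −3*345 + 28*37
  = 28*2107 − 171*345
  = −171*2452 + 199*2107
  = 199*9463 − 768*2452
So 2452⁻¹ ≡ −768 ≡ 8695 (mod 9463).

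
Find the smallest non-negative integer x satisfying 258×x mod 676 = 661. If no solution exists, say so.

gcd(258, 676) = 2, and 2 does not divide 661.
So the congruence has no solution.

no solution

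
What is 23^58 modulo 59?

Compute successive squares:
58 in binary is 111010, i.e. 58 = 32 + 16 + 8 + 2.
23^1 ≡ 23 (mod 59)
23^2 ≡ 23^2 = 529 ≡ 57 (mod 59)
23^4 ≡ 57^2 = 3249 ≡ 4 (mod 59)
23^8 ≡ 4^2 = 16 (mod 59)
23^16 ≡ 16^2 = 256 ≡ 20 (mod 59)
23^32 ≡ 20^2 = 400 ≡ 46 (mod 59)
23^58 = 23^32 × 23^16 × 23^8 × 23^2 ≡ 46 × 20 × 16 × 57 (mod 59).
Accumulate the product:
46 × 20 = 920 ≡ 35
35 × 16 = 560 ≡ 29
29 × 57 = 1653 ≡ 1

1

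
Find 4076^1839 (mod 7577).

1839 in binary is 11100101111, i.e. 1839 = 1024 + 512 + 256 + 32 + 8 + 4 + 2 + 1.
4076^1 ≡ 4076 (mod 7577)
4076^2 ≡ 4076^2 = 16613776 ≡ 4992 (mod 7577)
4076^4 ≡ 4992^2 = 24920064 ≡ 6888 (mod 7577)
4076^8 ≡ 6888^2 = 47444544 ≡ 4947 (mod 7577)
4076^16 ≡ 4947^2 = 24472809 ≡ 6676 (mod 7577)
4076^32 ≡ 6676^2 = 44568976 ≡ 1062 (mod 7577)
4076^64 ≡ 1062^2 = 1127844 ≡ 6448 (mod 7577)
4076^128 ≡ 6448^2 = 41576704 ≡ 1705 (mod 7577)
4076^256 ≡ 1705^2 = 2907025 ≡ 5034 (mod 7577)
4076^512 ≡ 5034^2 = 25341156 ≡ 3668 (mod 7577)
4076^1024 ≡ 3668^2 = 13454224 ≡ 5049 (mod 7577)
4076^1839 = 4076^1024 * 4076^512 * 4076^256 * 4076^32 * 4076^8 * 4076^4 * 4076^2 * 4076^1 ≡ 5049 * 3668 * 5034 * 1062 * 4947 * 6888 * 4992 * 4076 (mod 7577).
Accumulate the product:
5049 * 3668 = 18519732 ≡ 1544
1544 * 5034 = 7772496 ≡ 6071
6071 * 1062 = 6447402 ≡ 6952
6952 * 4947 = 34391544 ≡ 7118
7118 * 6888 = 49028784 ≡ 5594
5594 * 4992 = 27925248 ≡ 4003
4003 * 4076 = 16316228 ≡ 2947

2947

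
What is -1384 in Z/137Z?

123

-1384 = -11×137 + 123, so -1384 ≡ 123 (mod 137).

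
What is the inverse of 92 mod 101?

101 = 1·92 + 9
92 = 10·9 + 2
9 = 4·2 + 1
2 = 2·1 + 0
gcd(92, 101) = 1, so the inverse exists.
Bézout: 1 = 41·101 − 45·92.
So 92⁻¹ ≡ −45 ≡ 56 (mod 101).

56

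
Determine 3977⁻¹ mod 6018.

917

6018 = 1*3977 + 2041
3977 = 1*2041 + 1936
2041 = 1*1936 + 105
1936 = 18*105 + 46
105 = 2*46 + 13
46 = 3*13 + 7
13 = 1*7 + 6
7 = 1*6 + 1
6 = 6*1 + 0
gcd(3977, 6018) = 1, so the inverse exists.
Back-substitute for 1:
1 = 1*7 − 1*6
  = −1*13 + 2*7
  = 2*46 − 7*13
  = −7*105 + 16*46
  = 16*1936 − 295*105
  = −295*2041 + 311*1936
  = 311*3977 − 606*2041
  = −606*6018 + 917*3977
So 3977⁻¹ ≡ 917 (mod 6018).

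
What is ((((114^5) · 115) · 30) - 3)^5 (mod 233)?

(114)^5 ≡ 230 (mod 233)
230 · 115 = 26450 ≡ 121 (mod 233)
121 · 30 = 3630 ≡ 135 (mod 233)
135 - 3 = 132
(132)^5 ≡ 123 (mod 233)

123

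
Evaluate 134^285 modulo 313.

138

285 in binary is 100011101, i.e. 285 = 256 + 16 + 8 + 4 + 1.
134^1 ≡ 134 (mod 313)
134^2 ≡ 134^2 = 17956 ≡ 115 (mod 313)
134^4 ≡ 115^2 = 13225 ≡ 79 (mod 313)
134^8 ≡ 79^2 = 6241 ≡ 294 (mod 313)
134^16 ≡ 294^2 = 86436 ≡ 48 (mod 313)
134^32 ≡ 48^2 = 2304 ≡ 113 (mod 313)
134^64 ≡ 113^2 = 12769 ≡ 249 (mod 313)
134^128 ≡ 249^2 = 62001 ≡ 27 (mod 313)
134^256 ≡ 27^2 = 729 ≡ 103 (mod 313)
134^285 = 134^256 · 134^16 · 134^8 · 134^4 · 134^1 ≡ 103 · 48 · 294 · 79 · 134 (mod 313).
Accumulate the product:
103 · 48 = 4944 ≡ 249
249 · 294 = 73206 ≡ 277
277 · 79 = 21883 ≡ 286
286 · 134 = 38324 ≡ 138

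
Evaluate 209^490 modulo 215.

6

490 in binary is 111101010, i.e. 490 = 256 + 128 + 64 + 32 + 8 + 2.
209^1 ≡ 209 (mod 215)
209^2 ≡ 209^2 = 43681 ≡ 36 (mod 215)
209^4 ≡ 36^2 = 1296 ≡ 6 (mod 215)
209^8 ≡ 6^2 = 36 (mod 215)
209^16 ≡ 36^2 = 1296 ≡ 6 (mod 215)
209^32 ≡ 6^2 = 36 (mod 215)
209^64 ≡ 36^2 = 1296 ≡ 6 (mod 215)
209^128 ≡ 6^2 = 36 (mod 215)
209^256 ≡ 36^2 = 1296 ≡ 6 (mod 215)
209^490 = 209^256 * 209^128 * 209^64 * 209^32 * 209^8 * 209^2 ≡ 6 * 36 * 6 * 36 * 36 * 36 (mod 215).
Accumulate the product:
6 * 36 = 216 ≡ 1
1 * 6 = 6
6 * 36 = 216 ≡ 1
1 * 36 = 36
36 * 36 = 1296 ≡ 6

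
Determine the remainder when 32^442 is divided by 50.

By square-and-multiply:
32^1 ≡ 32 (mod 50)
32^2 ≡ 32^2 = 1024 ≡ 24 (mod 50)
32^4 ≡ 24^2 = 576 ≡ 26 (mod 50)
32^8 ≡ 26^2 = 676 ≡ 26 (mod 50)
32^16 ≡ 26^2 = 676 ≡ 26 (mod 50)
32^32 ≡ 26^2 = 676 ≡ 26 (mod 50)
32^64 ≡ 26^2 = 676 ≡ 26 (mod 50)
32^128 ≡ 26^2 = 676 ≡ 26 (mod 50)
32^256 ≡ 26^2 = 676 ≡ 26 (mod 50)
32^442 = 32^256 × 32^128 × 32^32 × 32^16 × 32^8 × 32^2 ≡ 26 × 26 × 26 × 26 × 26 × 24 (mod 50).
Accumulate the product:
26 × 26 = 676 ≡ 26
26 × 26 = 676 ≡ 26
26 × 26 = 676 ≡ 26
26 × 26 = 676 ≡ 26
26 × 24 = 624 ≡ 24

24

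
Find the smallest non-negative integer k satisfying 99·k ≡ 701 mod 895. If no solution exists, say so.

884

gcd(99, 895) = 1, so a unique solution mod 895 exists.
99⁻¹ ≡ 669 (mod 895).
k ≡ 669·701 ≡ 884 (mod 895).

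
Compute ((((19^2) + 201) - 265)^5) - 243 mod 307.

146

(19)^2 ≡ 54 (mod 307)
54 + 201 = 255
255 - 265 = -10 ≡ 297 (mod 307)
(297)^5 ≡ 82 (mod 307)
82 - 243 = -161 ≡ 146 (mod 307)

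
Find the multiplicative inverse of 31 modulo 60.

31

Run the extended Euclidean algorithm:
60 = 1*31 + 29
31 = 1*29 + 2
29 = 14*2 + 1
2 = 2*1 + 0
gcd(31, 60) = 1, so the inverse exists.
Back-substitute for 1:
1 = 1*29 − 14*2
  = −14*31 + 15*29
  = 15*60 − 29*31
So 31⁻¹ ≡ −29 ≡ 31 (mod 60).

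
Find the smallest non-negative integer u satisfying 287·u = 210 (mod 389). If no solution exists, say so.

gcd(287, 389) = 1, so a unique solution mod 389 exists.
287⁻¹ ≡ 225 (mod 389).
u ≡ 225·210 ≡ 181 (mod 389).

181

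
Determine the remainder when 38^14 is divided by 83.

49

38^1 ≡ 38 (mod 83)
38^2 ≡ 38^2 = 1444 ≡ 33 (mod 83)
38^4 ≡ 33^2 = 1089 ≡ 10 (mod 83)
38^8 ≡ 10^2 = 100 ≡ 17 (mod 83)
38^14 = 38^8 · 38^4 · 38^2 ≡ 17 · 10 · 33 (mod 83).
Accumulate the product:
17 · 10 = 170 ≡ 4
4 · 33 = 132 ≡ 49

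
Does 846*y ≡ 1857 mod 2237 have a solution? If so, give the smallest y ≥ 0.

gcd(846, 2237) = 1, so a unique solution mod 2237 exists.
846⁻¹ ≡ 1256 (mod 2237).
y ≡ 1256*1857 ≡ 1438 (mod 2237).

1438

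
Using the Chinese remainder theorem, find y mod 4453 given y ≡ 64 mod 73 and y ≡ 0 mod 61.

73⁻¹ mod 61: 73*56 ≡ 1 (mod 61), so 73⁻¹ ≡ 56.
y = 64 + 73*((0 − 64)*56 mod 61) = 64 + 73*15 = 1159.

1159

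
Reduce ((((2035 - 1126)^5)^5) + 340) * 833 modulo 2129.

2035 - 1126 = 909
(909)^5 ≡ 559 (mod 2129)
(559)^5 ≡ 116 (mod 2129)
116 + 340 = 456
456 * 833 = 379848 ≡ 886 (mod 2129)

886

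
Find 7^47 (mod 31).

By square-and-multiply:
7^1 ≡ 7 (mod 31)
7^2 ≡ 7^2 = 49 ≡ 18 (mod 31)
7^4 ≡ 18^2 = 324 ≡ 14 (mod 31)
7^8 ≡ 14^2 = 196 ≡ 10 (mod 31)
7^16 ≡ 10^2 = 100 ≡ 7 (mod 31)
7^32 ≡ 7^2 = 49 ≡ 18 (mod 31)
7^47 = 7^32 × 7^8 × 7^4 × 7^2 × 7^1 ≡ 18 × 10 × 14 × 18 × 7 (mod 31).
Accumulate the product:
18 × 10 = 180 ≡ 25
25 × 14 = 350 ≡ 9
9 × 18 = 162 ≡ 7
7 × 7 = 49 ≡ 18

18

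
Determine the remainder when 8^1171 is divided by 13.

1171 in binary is 10010010011, i.e. 1171 = 1024 + 128 + 16 + 2 + 1.
8^1 ≡ 8 (mod 13)
8^2 ≡ 8^2 = 64 ≡ 12 (mod 13)
8^4 ≡ 12^2 = 144 ≡ 1 (mod 13)
8^8 ≡ 1^2 = 1 (mod 13)
8^16 ≡ 1^2 = 1 (mod 13)
8^32 ≡ 1^2 = 1 (mod 13)
8^64 ≡ 1^2 = 1 (mod 13)
8^128 ≡ 1^2 = 1 (mod 13)
8^256 ≡ 1^2 = 1 (mod 13)
8^512 ≡ 1^2 = 1 (mod 13)
8^1024 ≡ 1^2 = 1 (mod 13)
8^1171 = 8^1024 * 8^128 * 8^16 * 8^2 * 8^1 ≡ 1 * 1 * 1 * 12 * 8 (mod 13).
Accumulate the product:
1 * 1 = 1
1 * 1 = 1
1 * 12 = 12
12 * 8 = 96 ≡ 5

5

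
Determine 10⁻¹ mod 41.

By the extended Euclidean algorithm:
41 = 4·10 + 1
10 = 10·1 + 0
gcd(10, 41) = 1, so the inverse exists.
Back-substitute for 1:
1 = 1·41 − 4·10
So 10⁻¹ ≡ −4 ≡ 37 (mod 41).

37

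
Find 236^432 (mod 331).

Compute successive squares:
432 in binary is 110110000, i.e. 432 = 256 + 128 + 32 + 16.
236^1 ≡ 236 (mod 331)
236^2 ≡ 236^2 = 55696 ≡ 88 (mod 331)
236^4 ≡ 88^2 = 7744 ≡ 131 (mod 331)
236^8 ≡ 131^2 = 17161 ≡ 280 (mod 331)
236^16 ≡ 280^2 = 78400 ≡ 284 (mod 331)
236^32 ≡ 284^2 = 80656 ≡ 223 (mod 331)
236^64 ≡ 223^2 = 49729 ≡ 79 (mod 331)
236^128 ≡ 79^2 = 6241 ≡ 283 (mod 331)
236^256 ≡ 283^2 = 80089 ≡ 318 (mod 331)
236^432 = 236^256 · 236^128 · 236^32 · 236^16 ≡ 318 · 283 · 223 · 284 (mod 331).
Accumulate the product:
318 · 283 = 89994 ≡ 293
293 · 223 = 65339 ≡ 132
132 · 284 = 37488 ≡ 85

85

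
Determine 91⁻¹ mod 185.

61

Run the extended Euclidean algorithm:
185 = 2×91 + 3
91 = 30×3 + 1
3 = 3×1 + 0
gcd(91, 185) = 1, so the inverse exists.
Back-substitute for 1:
1 = 1×91 − 30×3
  = −30×185 + 61×91
So 91⁻¹ ≡ 61 (mod 185).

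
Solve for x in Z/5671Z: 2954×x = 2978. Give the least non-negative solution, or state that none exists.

4739

gcd(2954, 5671) = 1, so a unique solution mod 5671 exists.
2954⁻¹ ≡ 670 (mod 5671).
x ≡ 670×2978 ≡ 4739 (mod 5671).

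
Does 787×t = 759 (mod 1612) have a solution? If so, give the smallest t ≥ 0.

gcd(787, 1612) = 1, so a unique solution mod 1612 exists.
787⁻¹ ≡ 1315 (mod 1612).
t ≡ 1315×759 ≡ 257 (mod 1612).

257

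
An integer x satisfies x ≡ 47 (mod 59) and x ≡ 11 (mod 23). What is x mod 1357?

1345

59⁻¹ mod 23: 59*16 ≡ 1 (mod 23), so 59⁻¹ ≡ 16.
x = 47 + 59*((11 − 47)*16 mod 23) = 47 + 59*22 = 1345.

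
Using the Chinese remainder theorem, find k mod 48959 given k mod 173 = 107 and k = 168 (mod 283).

173⁻¹ mod 283: 173×18 ≡ 1 (mod 283), so 173⁻¹ ≡ 18.
k = 107 + 173×((168 − 107)×18 mod 283) = 107 + 173×249 = 43184.

43184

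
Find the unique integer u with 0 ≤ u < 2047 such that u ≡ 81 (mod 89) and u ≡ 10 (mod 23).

89⁻¹ mod 23: 89·15 ≡ 1 (mod 23), so 89⁻¹ ≡ 15.
u = 81 + 89·((10 − 81)·15 mod 23) = 81 + 89·16 = 1505.

1505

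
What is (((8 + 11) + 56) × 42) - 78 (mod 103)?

8 + 11 = 19
19 + 56 = 75
75 × 42 = 3150 ≡ 60 (mod 103)
60 - 78 = -18 ≡ 85 (mod 103)

85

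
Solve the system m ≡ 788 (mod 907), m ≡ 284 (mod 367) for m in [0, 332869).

907⁻¹ mod 367: 907·297 ≡ 1 (mod 367), so 907⁻¹ ≡ 297.
m = 788 + 907·((284 − 788)·297 mod 367) = 788 + 907·48 = 44324.
Check: 44324 mod 907 = 788, 44324 mod 367 = 284. ✓

44324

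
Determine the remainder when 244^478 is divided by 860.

316

478 in binary is 111011110, i.e. 478 = 256 + 128 + 64 + 16 + 8 + 4 + 2.
244^1 ≡ 244 (mod 860)
244^2 ≡ 244^2 = 59536 ≡ 196 (mod 860)
244^4 ≡ 196^2 = 38416 ≡ 576 (mod 860)
244^8 ≡ 576^2 = 331776 ≡ 676 (mod 860)
244^16 ≡ 676^2 = 456976 ≡ 316 (mod 860)
244^32 ≡ 316^2 = 99856 ≡ 96 (mod 860)
244^64 ≡ 96^2 = 9216 ≡ 616 (mod 860)
244^128 ≡ 616^2 = 379456 ≡ 196 (mod 860)
244^256 ≡ 196^2 = 38416 ≡ 576 (mod 860)
244^478 = 244^256 · 244^128 · 244^64 · 244^16 · 244^8 · 244^4 · 244^2 ≡ 576 · 196 · 616 · 316 · 676 · 576 · 196 (mod 860).
Accumulate the product:
576 · 196 = 112896 ≡ 236
236 · 616 = 145376 ≡ 36
36 · 316 = 11376 ≡ 196
196 · 676 = 132496 ≡ 56
56 · 576 = 32256 ≡ 436
436 · 196 = 85456 ≡ 316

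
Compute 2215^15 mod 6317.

903

By square-and-multiply:
2215^1 ≡ 2215 (mod 6317)
2215^2 ≡ 2215^2 = 4906225 ≡ 4233 (mod 6317)
2215^4 ≡ 4233^2 = 17918289 ≡ 3277 (mod 6317)
2215^8 ≡ 3277^2 = 10738729 ≡ 6146 (mod 6317)
2215^15 = 2215^8 · 2215^4 · 2215^2 · 2215^1 ≡ 6146 · 3277 · 4233 · 2215 (mod 6317).
Accumulate the product:
6146 · 3277 = 20140442 ≡ 1846
1846 · 4233 = 7814118 ≡ 6306
6306 · 2215 = 13967790 ≡ 903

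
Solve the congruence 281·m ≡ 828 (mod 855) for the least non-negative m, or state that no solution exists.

648

gcd(281, 855) = 1, so a unique solution mod 855 exists.
281⁻¹ ≡ 356 (mod 855).
m ≡ 356·828 ≡ 648 (mod 855).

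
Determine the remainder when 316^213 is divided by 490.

Compute successive squares:
213 in binary is 11010101, i.e. 213 = 128 + 64 + 16 + 4 + 1.
316^1 ≡ 316 (mod 490)
316^2 ≡ 316^2 = 99856 ≡ 386 (mod 490)
316^4 ≡ 386^2 = 148996 ≡ 36 (mod 490)
316^8 ≡ 36^2 = 1296 ≡ 316 (mod 490)
316^16 ≡ 316^2 = 99856 ≡ 386 (mod 490)
316^32 ≡ 386^2 = 148996 ≡ 36 (mod 490)
316^64 ≡ 36^2 = 1296 ≡ 316 (mod 490)
316^128 ≡ 316^2 = 99856 ≡ 386 (mod 490)
316^213 = 316^128 × 316^64 × 316^16 × 316^4 × 316^1 ≡ 386 × 316 × 386 × 36 × 316 (mod 490).
Accumulate the product:
386 × 316 = 121976 ≡ 456
456 × 386 = 176016 ≡ 106
106 × 36 = 3816 ≡ 386
386 × 316 = 121976 ≡ 456

456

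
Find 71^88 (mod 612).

88 in binary is 1011000, i.e. 88 = 64 + 16 + 8.
71^1 ≡ 71 (mod 612)
71^2 ≡ 71^2 = 5041 ≡ 145 (mod 612)
71^4 ≡ 145^2 = 21025 ≡ 217 (mod 612)
71^8 ≡ 217^2 = 47089 ≡ 577 (mod 612)
71^16 ≡ 577^2 = 332929 ≡ 1 (mod 612)
71^32 ≡ 1^2 = 1 (mod 612)
71^64 ≡ 1^2 = 1 (mod 612)
71^88 = 71^64 * 71^16 * 71^8 ≡ 1 * 1 * 577 (mod 612).
Accumulate the product:
1 * 1 = 1
1 * 577 = 577

577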